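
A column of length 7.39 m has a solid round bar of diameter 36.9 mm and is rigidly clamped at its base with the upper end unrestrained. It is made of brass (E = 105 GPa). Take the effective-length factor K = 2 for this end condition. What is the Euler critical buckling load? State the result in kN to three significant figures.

P_cr ≈ 0.432 kN

I = πd⁴/64 = π×36.9⁴/64 = 9.101×10^4 mm⁴
I = 9.101×10^4 mm⁴ = 9.101×10^-8 m⁴
Effective length L_e = K·L = 2 × 7.39 = 14.78 m
P_cr = π²EI / L_e² = π² × 105×10⁹ × 9.101×10^-8 / 14.78² = 431.7 N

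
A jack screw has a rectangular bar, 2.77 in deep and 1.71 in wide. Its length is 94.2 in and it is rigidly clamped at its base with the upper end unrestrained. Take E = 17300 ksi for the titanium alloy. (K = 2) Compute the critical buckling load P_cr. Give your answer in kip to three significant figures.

P_cr ≈ 5.55 kip

Buckling occurs about the weak axis: I_min = h·b³/12 with b = 1.71 in (the shorter side).
I_min = 2.77×1.71³/12 = 1.154 in⁴
Effective length L_e = K·L = 2 × 94.2 = 188.4 in
P_cr = π²EI / L_e² = π² × 17300×10³ × 1.154 / 188.4² = 5.552×10^3 lb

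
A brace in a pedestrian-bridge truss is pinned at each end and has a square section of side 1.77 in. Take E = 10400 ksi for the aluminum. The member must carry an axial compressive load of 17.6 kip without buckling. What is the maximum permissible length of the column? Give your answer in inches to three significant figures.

I = a⁴/12 = 1.77⁴/12 = 0.8179 in⁴
At the buckling limit P_cr = P = 1.760×10^4 lb
From P_cr = π²EI/(K·L)²:  L = (1/K)·√(π²EI/P_cr) = (1/1)·√(π²×1.04×10^7×0.8179/1.760×10^4)
L = 69.1 in

L_max ≈ 69.1 in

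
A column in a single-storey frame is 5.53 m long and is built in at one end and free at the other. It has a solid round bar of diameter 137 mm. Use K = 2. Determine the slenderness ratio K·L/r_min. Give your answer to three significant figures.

I = πd⁴/64 = π×137⁴/64 = 1.729×10^7 mm⁴
A = 1.474×10^4 mm²;  r_min = √(I/A) = √(1.729×10^7/1.474×10^4) = 34.25 mm
L_e = K·L = 2 × 5.53 m = 11.06 m = 11060 mm
λ = L_e / r_min = 11060 / 34.25 = 323

λ ≈ 323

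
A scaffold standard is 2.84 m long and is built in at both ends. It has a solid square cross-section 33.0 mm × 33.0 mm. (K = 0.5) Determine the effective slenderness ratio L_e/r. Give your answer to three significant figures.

For a square r = a/√12 = 33.0/√12 = 9.526 mm
L_e = K·L = 0.5 × 2.84 m = 1.420 m = 1420.0 mm
λ = L_e / r_min = 1420.0 / 9.526 = 149

λ ≈ 149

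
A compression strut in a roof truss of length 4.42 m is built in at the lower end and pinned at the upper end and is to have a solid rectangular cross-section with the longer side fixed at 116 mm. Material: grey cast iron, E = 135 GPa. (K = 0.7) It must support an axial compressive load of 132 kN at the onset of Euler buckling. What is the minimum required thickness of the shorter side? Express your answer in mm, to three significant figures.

b ≈ 46.1 mm

L_e = K·L = 0.7 × 4.42 = 3.094 m
Required I = P_cr·L_e²/(π²E) = 1.320×10^5 × 3.094² / (π² × 1.35×10^11) = 9.484×10^-7 m⁴
I_req = 9.484×10^5 mm⁴
Rectangle, weak axis: I_min = h·b³/12 with h = 116 mm fixed  ⇒  b = (12I/h)^(1/3) = 46.1 mm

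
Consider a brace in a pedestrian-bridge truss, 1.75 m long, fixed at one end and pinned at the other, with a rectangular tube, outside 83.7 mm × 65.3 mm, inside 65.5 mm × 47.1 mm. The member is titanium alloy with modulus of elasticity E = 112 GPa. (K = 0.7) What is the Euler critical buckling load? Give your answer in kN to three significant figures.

Weak-axis I_min = (h_o·b_o³ − h_i·b_i³)/12 with b_o = 65.3, b_i = 47.10 mm (shorter outer/inner sides).
I_min = (83.7×65.3³ − 65.50×47.10³)/12 = 1.372×10^6 mm⁴
I = 1.372×10^6 mm⁴ = 1.372×10^-6 m⁴
Effective length L_e = K·L = 0.7 × 1.75 = 1.225 m
P_cr = π²EI / L_e² = π² × 112×10⁹ × 1.372×10^-6 / 1.225² = 1.011×10^6 N

P_cr ≈ 1010 kN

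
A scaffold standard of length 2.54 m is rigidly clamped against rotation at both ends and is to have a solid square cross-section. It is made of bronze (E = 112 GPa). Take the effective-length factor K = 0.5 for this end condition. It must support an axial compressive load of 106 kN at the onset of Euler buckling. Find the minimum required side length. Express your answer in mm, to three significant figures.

a ≈ 36.9 mm

L_e = K·L = 0.5 × 2.54 = 1.270 m
Required I = P_cr·L_e²/(π²E) = 1.060×10^5 × 1.270² / (π² × 1.12×10^11) = 1.547×10^-7 m⁴
I_req = 1.547×10^5 mm⁴
Solid square: I = a⁴/12  ⇒  a = (12I)^(1/4) = (12×1.547×10^5)^(1/4) = 36.9 mm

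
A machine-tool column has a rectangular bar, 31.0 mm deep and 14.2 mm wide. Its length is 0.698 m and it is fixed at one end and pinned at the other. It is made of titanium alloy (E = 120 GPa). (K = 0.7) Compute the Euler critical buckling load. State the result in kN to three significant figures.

P_cr ≈ 36.7 kN

Buckling occurs about the weak axis: I_min = h·b³/12 with b = 14.2 mm (the shorter side).
I_min = 31.0×14.2³/12 = 7.397×10^3 mm⁴
I = 7.397×10^3 mm⁴ = 7.397×10^-9 m⁴
Effective length L_e = K·L = 0.7 × 0.698 = 0.4886 m
P_cr = π²EI / L_e² = π² × 120×10⁹ × 7.397×10^-9 / 0.4886² = 3.670×10^4 N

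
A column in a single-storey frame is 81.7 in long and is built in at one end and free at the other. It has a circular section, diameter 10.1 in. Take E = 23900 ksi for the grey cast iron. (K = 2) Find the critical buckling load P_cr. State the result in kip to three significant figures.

P_cr ≈ 4510 kip

I = πd⁴/64 = π×10.1⁴/64 = 510.8 in⁴
Effective length L_e = K·L = 2 × 81.7 = 163.4 in
P_cr = π²EI / L_e² = π² × 23900×10³ × 510.8 / 163.4² = 4.513×10^6 lb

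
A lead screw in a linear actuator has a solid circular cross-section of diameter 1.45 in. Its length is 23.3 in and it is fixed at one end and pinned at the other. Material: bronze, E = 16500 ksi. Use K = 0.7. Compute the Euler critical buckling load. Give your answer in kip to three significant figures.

P_cr ≈ 133 kip

I = πd⁴/64 = π×1.45⁴/64 = 0.2170 in⁴
Effective length L_e = K·L = 0.7 × 23.3 = 16.31 in
P_cr = π²EI / L_e² = π² × 16500×10³ × 0.2170 / 16.31² = 1.328×10^5 lb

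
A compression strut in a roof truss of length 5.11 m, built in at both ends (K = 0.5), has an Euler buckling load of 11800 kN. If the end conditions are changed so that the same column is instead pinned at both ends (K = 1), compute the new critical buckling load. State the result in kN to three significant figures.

P_cr ∝ 1/K², so P_cr,new = P_cr,old × (K_old/K_new)² = 11800 × (0.5/1)²
= 11800 × 0.2500 = 2950 kN

P_cr ≈ 2950 kN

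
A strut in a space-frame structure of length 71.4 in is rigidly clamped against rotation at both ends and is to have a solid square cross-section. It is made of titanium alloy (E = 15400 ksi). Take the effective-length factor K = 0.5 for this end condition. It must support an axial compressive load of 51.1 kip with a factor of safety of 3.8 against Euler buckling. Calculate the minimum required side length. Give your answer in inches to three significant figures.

Required P_cr = n·P = 3.8 × 51.1 = 194.2 kip
L_e = K·L = 0.5 × 71.4 = 35.70 in
Required I = P_cr·L_e²/(π²E) = 1.942×10^5 × 35.70² / (π² × 1.54×10^7) = 1.628 in⁴
Solid square: I = a⁴/12  ⇒  a = (12I)^(1/4) = (12×1.628)^(1/4) = 2.10 in

a ≈ 2.10 in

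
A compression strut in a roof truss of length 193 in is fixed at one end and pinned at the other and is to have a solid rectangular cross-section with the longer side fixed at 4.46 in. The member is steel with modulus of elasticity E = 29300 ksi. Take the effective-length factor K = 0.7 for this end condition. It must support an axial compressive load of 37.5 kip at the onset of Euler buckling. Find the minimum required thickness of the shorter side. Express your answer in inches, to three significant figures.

L_e = K·L = 0.7 × 193 = 135.1 in
Required I = P_cr·L_e²/(π²E) = 3.750×10^4 × 135.1² / (π² × 2.93×10^7) = 2.367 in⁴
Rectangle, weak axis: I_min = h·b³/12 with h = 4.46 in fixed  ⇒  b = (12I/h)^(1/3) = 1.85 in

b ≈ 1.85 in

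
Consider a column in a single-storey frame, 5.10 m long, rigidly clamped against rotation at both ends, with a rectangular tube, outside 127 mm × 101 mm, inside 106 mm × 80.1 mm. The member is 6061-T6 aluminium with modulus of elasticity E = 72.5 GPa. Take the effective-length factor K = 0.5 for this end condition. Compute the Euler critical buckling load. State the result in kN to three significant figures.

P_cr ≈ 700 kN

Weak-axis I_min = (h_o·b_o³ − h_i·b_i³)/12 with b_o = 101, b_i = 80.10 mm (shorter outer/inner sides).
I_min = (127×101³ − 106.0×80.10³)/12 = 6.364×10^6 mm⁴
I = 6.364×10^6 mm⁴ = 6.364×10^-6 m⁴
Effective length L_e = K·L = 0.5 × 5.10 = 2.550 m
P_cr = π²EI / L_e² = π² × 72.5×10⁹ × 6.364×10^-6 / 2.550² = 7.003×10^5 N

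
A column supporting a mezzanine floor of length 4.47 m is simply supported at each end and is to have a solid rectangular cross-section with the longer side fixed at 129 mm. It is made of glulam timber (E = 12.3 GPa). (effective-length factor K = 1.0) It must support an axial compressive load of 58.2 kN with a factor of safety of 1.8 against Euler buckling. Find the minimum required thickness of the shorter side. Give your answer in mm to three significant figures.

b ≈ 117 mm

Required P_cr = n·P = 1.8 × 58.2 = 104.8 kN
L_e = K·L = 1 × 4.47 = 4.470 m
Required I = P_cr·L_e²/(π²E) = 1.048×10^5 × 4.470² / (π² × 1.23×10^10) = 1.724×10^-5 m⁴
I_req = 1.724×10^7 mm⁴
Rectangle, weak axis: I_min = h·b³/12 with h = 129 mm fixed  ⇒  b = (12I/h)^(1/3) = 117 mm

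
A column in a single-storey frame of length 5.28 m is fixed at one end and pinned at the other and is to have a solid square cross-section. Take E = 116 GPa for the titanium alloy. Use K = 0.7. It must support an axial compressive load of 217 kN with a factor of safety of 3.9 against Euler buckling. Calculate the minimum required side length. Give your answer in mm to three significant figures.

Required P_cr = n·P = 3.9 × 217 = 846.3 kN
L_e = K·L = 0.7 × 5.28 = 3.696 m
Required I = P_cr·L_e²/(π²E) = 8.463×10^5 × 3.696² / (π² × 1.16×10^11) = 1.010×10^-5 m⁴
I_req = 1.010×10^7 mm⁴
Solid square: I = a⁴/12  ⇒  a = (12I)^(1/4) = (12×1.010×10^7)^(1/4) = 105 mm

a ≈ 105 mm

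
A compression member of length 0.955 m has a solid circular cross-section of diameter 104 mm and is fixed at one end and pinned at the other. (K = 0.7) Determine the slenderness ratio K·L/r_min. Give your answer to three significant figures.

λ ≈ 25.7

For a solid circle r = d/4 = 104/4 = 26.00 mm
L_e = K·L = 0.7 × 0.955 m = 0.6685 m = 668.50 mm
λ = L_e / r_min = 668.50 / 26.00 = 25.7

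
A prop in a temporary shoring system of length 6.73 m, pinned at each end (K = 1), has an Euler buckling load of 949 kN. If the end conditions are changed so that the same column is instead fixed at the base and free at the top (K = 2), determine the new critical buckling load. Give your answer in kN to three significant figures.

P_cr ≈ 237 kN

P_cr ∝ 1/K², so P_cr,new = P_cr,old × (K_old/K_new)² = 949 × (1/2)²
= 949 × 0.2500 = 237 kN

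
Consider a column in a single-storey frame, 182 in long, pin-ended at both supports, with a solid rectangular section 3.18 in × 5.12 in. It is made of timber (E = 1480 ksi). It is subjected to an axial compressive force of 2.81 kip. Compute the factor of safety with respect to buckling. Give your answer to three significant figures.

n ≈ 2.15

Buckling occurs about the weak axis: I_min = h·b³/12 with b = 3.18 in (the shorter side).
I_min = 5.12×3.18³/12 = 13.72 in⁴
Effective length L_e = K·L = 1 × 182 = 182.0 in
P_cr = π²EI / L_e² = π² × 1480×10³ × 13.72 / 182.0² = 6.050×10^3 lb
Factor of safety n = P_cr / P = 6.0505 / 2.81 = 2.15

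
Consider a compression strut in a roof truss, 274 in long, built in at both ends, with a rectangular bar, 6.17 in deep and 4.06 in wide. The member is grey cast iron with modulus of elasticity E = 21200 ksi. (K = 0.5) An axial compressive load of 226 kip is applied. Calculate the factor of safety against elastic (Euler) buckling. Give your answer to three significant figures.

n ≈ 1.70

Buckling occurs about the weak axis: I_min = h·b³/12 with b = 4.06 in (the shorter side).
I_min = 6.17×4.06³/12 = 34.41 in⁴
Effective length L_e = K·L = 0.5 × 274 = 137.0 in
P_cr = π²EI / L_e² = π² × 21200×10³ × 34.41 / 137.0² = 3.836×10^5 lb
Factor of safety n = P_cr / P = 383.60 / 226 = 1.70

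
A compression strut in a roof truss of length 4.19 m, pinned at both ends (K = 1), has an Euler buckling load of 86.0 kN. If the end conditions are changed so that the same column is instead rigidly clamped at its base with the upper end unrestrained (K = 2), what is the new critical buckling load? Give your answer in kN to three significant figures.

P_cr ∝ 1/K², so P_cr,new = P_cr,old × (K_old/K_new)² = 86.0 × (1/2)²
= 86.0 × 0.2500 = 21.5 kN

P_cr ≈ 21.5 kN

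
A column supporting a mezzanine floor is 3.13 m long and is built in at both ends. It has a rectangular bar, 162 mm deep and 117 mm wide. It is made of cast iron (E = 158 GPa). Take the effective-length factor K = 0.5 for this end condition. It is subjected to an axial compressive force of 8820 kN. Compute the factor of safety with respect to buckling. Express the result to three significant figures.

n ≈ 1.56

Buckling occurs about the weak axis: I_min = h·b³/12 with b = 117 mm (the shorter side).
I_min = 162×117³/12 = 2.162×10^7 mm⁴
I = 2.162×10^7 mm⁴ = 2.162×10^-5 m⁴
Effective length L_e = K·L = 0.5 × 3.13 = 1.565 m
P_cr = π²EI / L_e² = π² × 158×10⁹ × 2.162×10^-5 / 1.565² = 1.377×10^7 N
Factor of safety n = P_cr / P = 13766 / 8820 = 1.56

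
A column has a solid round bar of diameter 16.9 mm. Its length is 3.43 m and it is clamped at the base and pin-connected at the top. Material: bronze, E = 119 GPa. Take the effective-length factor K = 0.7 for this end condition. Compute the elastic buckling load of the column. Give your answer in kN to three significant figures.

I = πd⁴/64 = π×16.9⁴/64 = 4.004×10^3 mm⁴
I = 4.004×10^3 mm⁴ = 4.004×10^-9 m⁴
Effective length L_e = K·L = 0.7 × 3.43 = 2.401 m
P_cr = π²EI / L_e² = π² × 119×10⁹ × 4.004×10^-9 / 2.401² = 815.8 N

P_cr ≈ 0.816 kN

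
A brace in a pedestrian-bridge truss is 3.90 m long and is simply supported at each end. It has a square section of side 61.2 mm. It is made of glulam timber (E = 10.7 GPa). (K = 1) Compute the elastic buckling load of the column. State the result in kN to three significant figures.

I = a⁴/12 = 61.2⁴/12 = 1.169×10^6 mm⁴
I = 1.169×10^6 mm⁴ = 1.169×10^-6 m⁴
Effective length L_e = K·L = 1 × 3.90 = 3.900 m
P_cr = π²EI / L_e² = π² × 10.7×10⁹ × 1.169×10^-6 / 3.900² = 8.117×10^3 N

P_cr ≈ 8.12 kN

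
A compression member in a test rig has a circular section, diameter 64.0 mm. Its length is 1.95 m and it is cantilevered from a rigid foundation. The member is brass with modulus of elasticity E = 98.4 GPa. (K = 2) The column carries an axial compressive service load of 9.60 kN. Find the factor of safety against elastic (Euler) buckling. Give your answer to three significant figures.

I = πd⁴/64 = π×64.0⁴/64 = 8.235×10^5 mm⁴
I = 8.235×10^5 mm⁴ = 8.235×10^-7 m⁴
Effective length L_e = K·L = 2 × 1.95 = 3.900 m
P_cr = π²EI / L_e² = π² × 98.4×10⁹ × 8.235×10^-7 / 3.900² = 5.258×10^4 N
Factor of safety n = P_cr / P = 52.584 / 9.60 = 5.48

n ≈ 5.48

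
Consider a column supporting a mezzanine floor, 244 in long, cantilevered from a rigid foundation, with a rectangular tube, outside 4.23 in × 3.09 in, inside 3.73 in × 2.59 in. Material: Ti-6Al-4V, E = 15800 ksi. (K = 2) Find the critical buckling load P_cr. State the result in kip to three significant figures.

P_cr ≈ 3.27 kip

Weak-axis I_min = (h_o·b_o³ − h_i·b_i³)/12 with b_o = 3.09, b_i = 2.590 in (shorter outer/inner sides).
I_min = (4.23×3.09³ − 3.730×2.590³)/12 = 5.000 in⁴
Effective length L_e = K·L = 2 × 244 = 488.0 in
P_cr = π²EI / L_e² = π² × 15800×10³ × 5.000 / 488.0² = 3.274×10^3 lb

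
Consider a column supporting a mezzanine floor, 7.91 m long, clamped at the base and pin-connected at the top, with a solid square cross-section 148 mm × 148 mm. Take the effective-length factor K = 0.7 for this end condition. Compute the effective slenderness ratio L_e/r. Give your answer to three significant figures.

I = a⁴/12 = 148⁴/12 = 3.998×10^7 mm⁴
A = 2.190×10^4 mm²;  r_min = √(I/A) = √(3.998×10^7/2.190×10^4) = 42.72 mm
L_e = K·L = 0.7 × 7.91 m = 5.537 m = 5537.0 mm
λ = L_e / r_min = 5537.0 / 42.72 = 130

λ ≈ 130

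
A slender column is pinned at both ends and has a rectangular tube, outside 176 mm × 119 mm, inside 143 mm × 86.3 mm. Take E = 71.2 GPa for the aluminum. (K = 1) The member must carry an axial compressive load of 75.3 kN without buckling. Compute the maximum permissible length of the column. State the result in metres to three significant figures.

L_max ≈ 12.6 m

Weak-axis I_min = (h_o·b_o³ − h_i·b_i³)/12 with b_o = 119, b_i = 86.30 mm (shorter outer/inner sides).
I_min = (176×119³ − 143.0×86.30³)/12 = 1.706×10^7 mm⁴
I = 1.706×10^-5 m⁴
At the buckling limit P_cr = P = 7.530×10^4 N
From P_cr = π²EI/(K·L)²:  L = (1/K)·√(π²EI/P_cr) = (1/1)·√(π²×7.12×10^10×1.706×10^-5/7.530×10^4)
L = 12.6 m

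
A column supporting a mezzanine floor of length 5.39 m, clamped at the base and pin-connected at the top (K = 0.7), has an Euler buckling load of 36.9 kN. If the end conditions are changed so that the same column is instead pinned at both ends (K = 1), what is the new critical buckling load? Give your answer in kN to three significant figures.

P_cr ≈ 18.1 kN

P_cr ∝ 1/K², so P_cr,new = P_cr,old × (K_old/K_new)² = 36.9 × (0.7/1)²
= 36.9 × 0.4900 = 18.1 kN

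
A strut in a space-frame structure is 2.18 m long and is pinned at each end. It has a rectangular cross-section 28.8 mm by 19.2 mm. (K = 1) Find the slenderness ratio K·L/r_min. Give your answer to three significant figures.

Buckling occurs about the weak axis: I_min = h·b³/12 with b = 19.2 mm (the shorter side).
I_min = 28.8×19.2³/12 = 1.699×10^4 mm⁴
A = 553.0 mm²;  r_min = √(I/A) = √(1.699×10^4/553.0) = 5.543 mm
L_e = K·L = 1 × 2.18 m = 2.180 m = 2180.0 mm
λ = L_e / r_min = 2180.0 / 5.543 = 393

λ ≈ 393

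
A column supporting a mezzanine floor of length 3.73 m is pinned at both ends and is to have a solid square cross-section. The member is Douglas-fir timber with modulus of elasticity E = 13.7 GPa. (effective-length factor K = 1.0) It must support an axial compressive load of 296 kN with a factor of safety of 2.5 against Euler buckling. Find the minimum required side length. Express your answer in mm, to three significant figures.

Required P_cr = n·P = 2.5 × 296 = 740.0 kN
L_e = K·L = 1 × 3.73 = 3.730 m
Required I = P_cr·L_e²/(π²E) = 7.400×10^5 × 3.730² / (π² × 1.37×10^10) = 7.614×10^-5 m⁴
I_req = 7.614×10^7 mm⁴
Solid square: I = a⁴/12  ⇒  a = (12I)^(1/4) = (12×7.614×10^7)^(1/4) = 174 mm

a ≈ 174 mm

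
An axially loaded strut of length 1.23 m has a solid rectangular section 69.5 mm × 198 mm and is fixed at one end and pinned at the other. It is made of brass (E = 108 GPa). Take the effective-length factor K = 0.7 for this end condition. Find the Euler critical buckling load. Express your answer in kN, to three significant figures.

P_cr ≈ 7960 kN

Buckling occurs about the weak axis: I_min = h·b³/12 with b = 69.5 mm (the shorter side).
I_min = 198×69.5³/12 = 5.539×10^6 mm⁴
I = 5.539×10^6 mm⁴ = 5.539×10^-6 m⁴
Effective length L_e = K·L = 0.7 × 1.23 = 0.8610 m
P_cr = π²EI / L_e² = π² × 108×10⁹ × 5.539×10^-6 / 0.8610² = 7.964×10^6 N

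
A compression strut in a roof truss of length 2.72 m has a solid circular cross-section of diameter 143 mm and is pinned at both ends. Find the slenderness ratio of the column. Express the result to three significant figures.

For a solid circle r = d/4 = 143/4 = 35.75 mm
L_e = K·L = 1 × 2.72 m = 2.720 m = 2720.0 mm
λ = L_e / r_min = 2720.0 / 35.75 = 76.1

λ ≈ 76.1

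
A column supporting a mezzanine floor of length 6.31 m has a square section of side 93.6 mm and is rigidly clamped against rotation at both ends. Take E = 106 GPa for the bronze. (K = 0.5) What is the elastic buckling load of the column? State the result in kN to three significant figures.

I = a⁴/12 = 93.6⁴/12 = 6.396×10^6 mm⁴
I = 6.396×10^6 mm⁴ = 6.396×10^-6 m⁴
Effective length L_e = K·L = 0.5 × 6.31 = 3.155 m
P_cr = π²EI / L_e² = π² × 106×10⁹ × 6.396×10^-6 / 3.155² = 6.722×10^5 N

P_cr ≈ 672 kN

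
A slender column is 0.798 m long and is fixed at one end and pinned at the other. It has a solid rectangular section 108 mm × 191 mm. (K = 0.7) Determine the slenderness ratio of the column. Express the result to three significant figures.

λ ≈ 17.9

For a rectangle r_min = b/√12 = 108/√12 = 31.18 mm
L_e = K·L = 0.7 × 0.798 m = 0.5586 m = 558.60 mm
λ = L_e / r_min = 558.60 / 31.18 = 17.9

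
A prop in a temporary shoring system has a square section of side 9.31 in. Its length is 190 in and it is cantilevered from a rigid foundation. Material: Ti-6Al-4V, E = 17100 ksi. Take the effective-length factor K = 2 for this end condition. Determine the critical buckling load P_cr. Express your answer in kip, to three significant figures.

I = a⁴/12 = 9.31⁴/12 = 626.1 in⁴
Effective length L_e = K·L = 2 × 190 = 380.0 in
P_cr = π²EI / L_e² = π² × 17100×10³ × 626.1 / 380.0² = 7.317×10^5 lb

P_cr ≈ 732 kip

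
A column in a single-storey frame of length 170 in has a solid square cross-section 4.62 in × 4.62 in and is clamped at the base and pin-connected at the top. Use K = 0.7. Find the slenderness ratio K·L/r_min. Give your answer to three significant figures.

For a square r = a/√12 = 4.62/√12 = 1.334 in
L_e = K·L = 0.7 × 170 = 119.0 in
λ = L_e / r_min = 119.00 / 1.334 = 89.2

λ ≈ 89.2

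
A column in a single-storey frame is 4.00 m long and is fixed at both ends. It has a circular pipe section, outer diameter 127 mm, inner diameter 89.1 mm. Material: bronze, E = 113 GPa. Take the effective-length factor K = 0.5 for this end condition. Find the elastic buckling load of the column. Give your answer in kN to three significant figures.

d_o = 127 mm, d_i = 89.1 mm
I = π(d_o⁴ − d_i⁴)/64 = π(127⁴ − 89.10⁴)/64 = 9.676×10^6 mm⁴
I = 9.676×10^6 mm⁴ = 9.676×10^-6 m⁴
Effective length L_e = K·L = 0.5 × 4.00 = 2.000 m
P_cr = π²EI / L_e² = π² × 113×10⁹ × 9.676×10^-6 / 2.000² = 2.698×10^6 N

P_cr ≈ 2700 kN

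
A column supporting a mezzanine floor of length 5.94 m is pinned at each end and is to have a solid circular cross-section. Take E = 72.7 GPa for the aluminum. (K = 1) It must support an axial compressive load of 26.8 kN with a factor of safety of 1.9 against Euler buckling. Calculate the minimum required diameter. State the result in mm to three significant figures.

Required P_cr = n·P = 1.9 × 26.8 = 50.92 kN
L_e = K·L = 1 × 5.94 = 5.940 m
Required I = P_cr·L_e²/(π²E) = 5.092×10^4 × 5.940² / (π² × 7.27×10^10) = 2.504×10^-6 m⁴
I_req = 2.504×10^6 mm⁴
Solid circle: I = πd⁴/64  ⇒  d = (64I/π)^(1/4) = (64×2.504×10^6/π)^(1/4) = 84.5 mm

d ≈ 84.5 mm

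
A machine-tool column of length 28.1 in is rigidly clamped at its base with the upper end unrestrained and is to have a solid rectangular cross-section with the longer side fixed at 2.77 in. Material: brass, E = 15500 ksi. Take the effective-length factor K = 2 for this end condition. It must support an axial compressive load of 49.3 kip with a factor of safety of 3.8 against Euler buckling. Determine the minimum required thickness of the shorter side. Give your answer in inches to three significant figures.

Required P_cr = n·P = 3.8 × 49.3 = 187.3 kip
L_e = K·L = 2 × 28.1 = 56.20 in
Required I = P_cr·L_e²/(π²E) = 1.873×10^5 × 56.20² / (π² × 1.55×10^7) = 3.868 in⁴
Rectangle, weak axis: I_min = h·b³/12 with h = 2.77 in fixed  ⇒  b = (12I/h)^(1/3) = 2.56 in

b ≈ 2.56 in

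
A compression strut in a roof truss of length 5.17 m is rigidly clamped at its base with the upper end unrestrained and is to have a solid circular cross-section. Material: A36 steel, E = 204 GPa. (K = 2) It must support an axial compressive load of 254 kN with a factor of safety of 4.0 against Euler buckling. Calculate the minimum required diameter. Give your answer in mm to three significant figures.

d ≈ 182 mm

Required P_cr = n·P = 4.0 × 254 = 1016 kN
L_e = K·L = 2 × 5.17 = 10.34 m
Required I = P_cr·L_e²/(π²E) = 1.016×10^6 × 10.34² / (π² × 2.04×10^11) = 5.395×10^-5 m⁴
I_req = 5.395×10^7 mm⁴
Solid circle: I = πd⁴/64  ⇒  d = (64I/π)^(1/4) = (64×5.395×10^7/π)^(1/4) = 182 mm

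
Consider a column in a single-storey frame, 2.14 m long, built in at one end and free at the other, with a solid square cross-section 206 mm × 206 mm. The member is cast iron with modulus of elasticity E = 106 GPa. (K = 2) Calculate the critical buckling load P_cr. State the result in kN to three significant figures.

I = a⁴/12 = 206⁴/12 = 1.501×10^8 mm⁴
I = 1.501×10^8 mm⁴ = 1.501×10^-4 m⁴
Effective length L_e = K·L = 2 × 2.14 = 4.280 m
P_cr = π²EI / L_e² = π² × 106×10⁹ × 1.501×10^-4 / 4.280² = 8.570×10^6 N

P_cr ≈ 8570 kN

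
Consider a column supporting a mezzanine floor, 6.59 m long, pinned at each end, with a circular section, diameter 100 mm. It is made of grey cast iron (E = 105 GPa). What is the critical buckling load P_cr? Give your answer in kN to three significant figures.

I = πd⁴/64 = π×100⁴/64 = 4.909×10^6 mm⁴
I = 4.909×10^6 mm⁴ = 4.909×10^-6 m⁴
Effective length L_e = K·L = 1 × 6.59 = 6.590 m
P_cr = π²EI / L_e² = π² × 105×10⁹ × 4.909×10^-6 / 6.590² = 1.171×10^5 N

P_cr ≈ 117 kN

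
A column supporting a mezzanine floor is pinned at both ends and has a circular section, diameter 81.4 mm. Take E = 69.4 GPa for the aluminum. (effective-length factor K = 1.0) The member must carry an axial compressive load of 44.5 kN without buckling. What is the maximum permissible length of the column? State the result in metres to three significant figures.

I = πd⁴/64 = π×81.4⁴/64 = 2.155×10^6 mm⁴
I = 2.155×10^-6 m⁴
At the buckling limit P_cr = P = 4.450×10^4 N
From P_cr = π²EI/(K·L)²:  L = (1/K)·√(π²EI/P_cr) = (1/1)·√(π²×6.94×10^10×2.155×10^-6/4.450×10^4)
L = 5.76 m

L_max ≈ 5.76 m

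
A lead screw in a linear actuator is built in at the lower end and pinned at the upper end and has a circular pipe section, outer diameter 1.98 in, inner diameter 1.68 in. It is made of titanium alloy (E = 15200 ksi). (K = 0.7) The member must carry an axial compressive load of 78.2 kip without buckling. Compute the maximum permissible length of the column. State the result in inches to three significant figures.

L_max ≈ 37.7 in

d_o = 1.98 in, d_i = 1.68 in
I = π(d_o⁴ − d_i⁴)/64 = π(1.98⁴ − 1.680⁴)/64 = 0.3634 in⁴
At the buckling limit P_cr = P = 7.820×10^4 lb
From P_cr = π²EI/(K·L)²:  L = (1/K)·√(π²EI/P_cr) = (1/0.7)·√(π²×1.52×10^7×0.3634/7.820×10^4)
L = 37.7 in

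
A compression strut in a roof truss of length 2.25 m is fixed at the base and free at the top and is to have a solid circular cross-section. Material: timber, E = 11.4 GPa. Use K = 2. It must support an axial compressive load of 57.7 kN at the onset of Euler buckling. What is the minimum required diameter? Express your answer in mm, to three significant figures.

d ≈ 121 mm

L_e = K·L = 2 × 2.25 = 4.500 m
Required I = P_cr·L_e²/(π²E) = 5.770×10^4 × 4.500² / (π² × 1.14×10^10) = 1.038×10^-5 m⁴
I_req = 1.038×10^7 mm⁴
Solid circle: I = πd⁴/64  ⇒  d = (64I/π)^(1/4) = (64×1.038×10^7/π)^(1/4) = 121 mm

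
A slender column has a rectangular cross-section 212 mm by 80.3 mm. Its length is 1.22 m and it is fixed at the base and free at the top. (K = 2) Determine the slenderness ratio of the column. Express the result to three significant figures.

For a rectangle r_min = b/√12 = 80.3/√12 = 23.18 mm
L_e = K·L = 2 × 1.22 m = 2.440 m = 2440.0 mm
λ = L_e / r_min = 2440.0 / 23.18 = 105

λ ≈ 105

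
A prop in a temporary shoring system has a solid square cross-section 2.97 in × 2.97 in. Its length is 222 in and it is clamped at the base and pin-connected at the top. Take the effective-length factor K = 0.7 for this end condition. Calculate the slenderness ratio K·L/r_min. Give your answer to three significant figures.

I = a⁴/12 = 2.97⁴/12 = 6.484 in⁴
A = 8.821 in²;  r_min = √(I/A) = √(6.484/8.821) = 0.8574 in
L_e = K·L = 0.7 × 222 = 155.4 in
λ = L_e / r_min = 155.40 / 0.8574 = 181

λ ≈ 181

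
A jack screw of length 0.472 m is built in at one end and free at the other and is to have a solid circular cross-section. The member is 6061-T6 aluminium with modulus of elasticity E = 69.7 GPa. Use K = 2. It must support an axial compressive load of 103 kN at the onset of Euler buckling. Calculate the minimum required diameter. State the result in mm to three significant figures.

L_e = K·L = 2 × 0.472 = 0.9440 m
Required I = P_cr·L_e²/(π²E) = 1.030×10^5 × 0.9440² / (π² × 6.97×10^10) = 1.334×10^-7 m⁴
I_req = 1.334×10^5 mm⁴
Solid circle: I = πd⁴/64  ⇒  d = (64I/π)^(1/4) = (64×1.334×10^5/π)^(1/4) = 40.6 mm

d ≈ 40.6 mm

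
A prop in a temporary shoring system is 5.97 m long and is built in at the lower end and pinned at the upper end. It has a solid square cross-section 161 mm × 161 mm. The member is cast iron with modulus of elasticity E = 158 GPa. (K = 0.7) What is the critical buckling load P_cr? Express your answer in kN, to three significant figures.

P_cr ≈ 5000 kN

I = a⁴/12 = 161⁴/12 = 5.599×10^7 mm⁴
I = 5.599×10^7 mm⁴ = 5.599×10^-5 m⁴
Effective length L_e = K·L = 0.7 × 5.97 = 4.179 m
P_cr = π²EI / L_e² = π² × 158×10⁹ × 5.599×10^-5 / 4.179² = 5.000×10^6 N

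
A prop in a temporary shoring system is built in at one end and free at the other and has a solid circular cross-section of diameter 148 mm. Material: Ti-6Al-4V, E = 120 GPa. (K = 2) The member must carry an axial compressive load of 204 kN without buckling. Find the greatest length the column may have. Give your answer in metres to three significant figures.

I = πd⁴/64 = π×148⁴/64 = 2.355×10^7 mm⁴
I = 2.355×10^-5 m⁴
At the buckling limit P_cr = P = 2.040×10^5 N
From P_cr = π²EI/(K·L)²:  L = (1/K)·√(π²EI/P_cr) = (1/2)·√(π²×1.20×10^11×2.355×10^-5/2.040×10^5)
L = 5.85 m

L_max ≈ 5.85 m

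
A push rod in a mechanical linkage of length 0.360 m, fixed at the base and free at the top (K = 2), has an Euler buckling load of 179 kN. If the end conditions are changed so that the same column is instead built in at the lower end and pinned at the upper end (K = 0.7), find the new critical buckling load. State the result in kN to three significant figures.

P_cr ≈ 1460 kN

P_cr ∝ 1/K², so P_cr,new = P_cr,old × (K_old/K_new)² = 179 × (2/0.7)²
= 179 × 8.163 = 1460 kN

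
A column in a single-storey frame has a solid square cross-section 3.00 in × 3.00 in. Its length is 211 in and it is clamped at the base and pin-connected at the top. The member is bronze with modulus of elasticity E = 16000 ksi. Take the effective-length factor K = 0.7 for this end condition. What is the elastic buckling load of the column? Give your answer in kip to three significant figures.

I = a⁴/12 = 3.00⁴/12 = 6.750 in⁴
Effective length L_e = K·L = 0.7 × 211 = 147.7 in
P_cr = π²EI / L_e² = π² × 16000×10³ × 6.750 / 147.7² = 4.886×10^4 lb

P_cr ≈ 48.9 kip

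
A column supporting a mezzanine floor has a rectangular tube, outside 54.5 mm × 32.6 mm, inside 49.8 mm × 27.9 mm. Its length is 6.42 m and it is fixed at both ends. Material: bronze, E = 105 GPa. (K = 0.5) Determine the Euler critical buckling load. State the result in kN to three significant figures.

Weak-axis I_min = (h_o·b_o³ − h_i·b_i³)/12 with b_o = 32.6, b_i = 27.90 mm (shorter outer/inner sides).
I_min = (54.5×32.6³ − 49.80×27.90³)/12 = 6.722×10^4 mm⁴
I = 6.722×10^4 mm⁴ = 6.722×10^-8 m⁴
Effective length L_e = K·L = 0.5 × 6.42 = 3.210 m
P_cr = π²EI / L_e² = π² × 105×10⁹ × 6.722×10^-8 / 3.210² = 6.761×10^3 N

P_cr ≈ 6.76 kN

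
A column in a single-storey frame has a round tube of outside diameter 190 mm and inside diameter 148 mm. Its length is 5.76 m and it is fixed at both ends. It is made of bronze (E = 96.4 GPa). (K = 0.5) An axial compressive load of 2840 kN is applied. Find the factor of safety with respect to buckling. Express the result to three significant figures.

d_o = 190 mm, d_i = 148 mm
I = π(d_o⁴ − d_i⁴)/64 = π(190⁴ − 148.0⁴)/64 = 4.042×10^7 mm⁴
I = 4.042×10^7 mm⁴ = 4.042×10^-5 m⁴
Effective length L_e = K·L = 0.5 × 5.76 = 2.880 m
P_cr = π²EI / L_e² = π² × 96.4×10⁹ × 4.042×10^-5 / 2.880² = 4.636×10^6 N
Factor of safety n = P_cr / P = 4636.5 / 2840 = 1.63

n ≈ 1.63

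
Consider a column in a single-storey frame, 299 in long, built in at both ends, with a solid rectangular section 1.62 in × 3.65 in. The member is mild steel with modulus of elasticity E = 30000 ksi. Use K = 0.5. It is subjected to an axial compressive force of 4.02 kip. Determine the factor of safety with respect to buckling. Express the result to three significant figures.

n ≈ 4.26

Buckling occurs about the weak axis: I_min = h·b³/12 with b = 1.62 in (the shorter side).
I_min = 3.65×1.62³/12 = 1.293 in⁴
Effective length L_e = K·L = 0.5 × 299 = 149.5 in
P_cr = π²EI / L_e² = π² × 30000×10³ × 1.293 / 149.5² = 1.713×10^4 lb
Factor of safety n = P_cr / P = 17.131 / 4.02 = 4.26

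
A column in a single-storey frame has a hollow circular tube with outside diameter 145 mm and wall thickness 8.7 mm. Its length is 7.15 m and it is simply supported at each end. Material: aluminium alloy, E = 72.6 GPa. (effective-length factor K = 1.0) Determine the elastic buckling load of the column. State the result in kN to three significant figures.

P_cr ≈ 122 kN

Inner diameter d_i = 145 − 2×8.7 = 127.6 mm
I = π(d_o⁴ − d_i⁴)/64 = π(145⁴ − 127.6⁴)/64 = 8.686×10^6 mm⁴
I = 8.686×10^6 mm⁴ = 8.686×10^-6 m⁴
Effective length L_e = K·L = 1 × 7.15 = 7.150 m
P_cr = π²EI / L_e² = π² × 72.6×10⁹ × 8.686×10^-6 / 7.150² = 1.217×10^5 N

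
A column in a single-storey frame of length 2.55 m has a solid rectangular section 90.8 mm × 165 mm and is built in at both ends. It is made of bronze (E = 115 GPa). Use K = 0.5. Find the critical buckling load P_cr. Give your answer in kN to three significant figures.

Buckling occurs about the weak axis: I_min = h·b³/12 with b = 90.8 mm (the shorter side).
I_min = 165×90.8³/12 = 1.029×10^7 mm⁴
I = 1.029×10^7 mm⁴ = 1.029×10^-5 m⁴
Effective length L_e = K·L = 0.5 × 2.55 = 1.275 m
P_cr = π²EI / L_e² = π² × 115×10⁹ × 1.029×10^-5 / 1.275² = 7.187×10^6 N

P_cr ≈ 7190 kN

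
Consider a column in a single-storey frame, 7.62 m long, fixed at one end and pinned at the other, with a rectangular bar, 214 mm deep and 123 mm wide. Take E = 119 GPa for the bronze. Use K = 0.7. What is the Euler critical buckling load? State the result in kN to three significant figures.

P_cr ≈ 1370 kN

Buckling occurs about the weak axis: I_min = h·b³/12 with b = 123 mm (the shorter side).
I_min = 214×123³/12 = 3.319×10^7 mm⁴
I = 3.319×10^7 mm⁴ = 3.319×10^-5 m⁴
Effective length L_e = K·L = 0.7 × 7.62 = 5.334 m
P_cr = π²EI / L_e² = π² × 119×10⁹ × 3.319×10^-5 / 5.334² = 1.370×10^6 N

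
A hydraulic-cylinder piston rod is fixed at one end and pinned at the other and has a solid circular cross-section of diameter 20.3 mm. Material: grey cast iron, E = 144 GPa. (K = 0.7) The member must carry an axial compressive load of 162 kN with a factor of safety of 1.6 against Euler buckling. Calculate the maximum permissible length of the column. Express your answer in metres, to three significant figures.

L_max ≈ 0.305 m

I = πd⁴/64 = π×20.3⁴/64 = 8.336×10^3 mm⁴
I = 8.336×10^-9 m⁴
Required critical load P_cr = n·P = 1.6 × 162 = 259.2 kN = 2.592×10^5 N
From P_cr = π²EI/(K·L)²:  L = (1/K)·√(π²EI/P_cr) = (1/0.7)·√(π²×1.44×10^11×8.336×10^-9/2.592×10^5)
L = 0.305 m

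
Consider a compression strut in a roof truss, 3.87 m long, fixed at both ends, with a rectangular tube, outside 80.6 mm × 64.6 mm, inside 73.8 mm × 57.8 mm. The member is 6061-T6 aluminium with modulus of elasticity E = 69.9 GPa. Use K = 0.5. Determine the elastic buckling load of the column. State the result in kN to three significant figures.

Weak-axis I_min = (h_o·b_o³ − h_i·b_i³)/12 with b_o = 64.6, b_i = 57.80 mm (shorter outer/inner sides).
I_min = (80.6×64.6³ − 73.80×57.80³)/12 = 6.232×10^5 mm⁴
I = 6.232×10^5 mm⁴ = 6.232×10^-7 m⁴
Effective length L_e = K·L = 0.5 × 3.87 = 1.935 m
P_cr = π²EI / L_e² = π² × 69.9×10⁹ × 6.232×10^-7 / 1.935² = 1.148×10^5 N

P_cr ≈ 115 kN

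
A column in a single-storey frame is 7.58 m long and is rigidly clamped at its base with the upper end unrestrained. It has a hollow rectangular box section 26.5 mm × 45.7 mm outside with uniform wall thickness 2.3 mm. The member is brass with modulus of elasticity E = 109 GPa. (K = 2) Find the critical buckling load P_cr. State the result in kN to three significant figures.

P_cr ≈ 0.163 kN

Inner dimensions: h_i = 45.7 − 2×2.3 = 41.10 mm, b_i = 26.5 − 2×2.3 = 21.90 mm
Weak-axis I_min = (h_o·b_o³ − h_i·b_i³)/12 with b_o = 26.5, b_i = 21.90 mm (shorter outer/inner sides).
I_min = (45.7×26.5³ − 41.10×21.90³)/12 = 3.490×10^4 mm⁴
I = 3.490×10^4 mm⁴ = 3.490×10^-8 m⁴
Effective length L_e = K·L = 2 × 7.58 = 15.16 m
P_cr = π²EI / L_e² = π² × 109×10⁹ × 3.490×10^-8 / 15.16² = 163.4 N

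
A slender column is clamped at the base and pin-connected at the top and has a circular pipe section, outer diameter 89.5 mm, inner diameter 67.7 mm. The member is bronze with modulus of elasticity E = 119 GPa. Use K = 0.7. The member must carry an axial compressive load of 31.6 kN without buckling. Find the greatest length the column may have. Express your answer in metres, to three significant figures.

d_o = 89.5 mm, d_i = 67.7 mm
I = π(d_o⁴ − d_i⁴)/64 = π(89.5⁴ − 67.70⁴)/64 = 2.118×10^6 mm⁴
I = 2.118×10^-6 m⁴
At the buckling limit P_cr = P = 3.160×10^4 N
From P_cr = π²EI/(K·L)²:  L = (1/K)·√(π²EI/P_cr) = (1/0.7)·√(π²×1.19×10^11×2.118×10^-6/3.160×10^4)
L = 12.7 m

L_max ≈ 12.7 m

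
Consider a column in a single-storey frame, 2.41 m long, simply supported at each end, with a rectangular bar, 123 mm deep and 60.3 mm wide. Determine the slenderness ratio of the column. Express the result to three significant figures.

λ ≈ 138

For a rectangle r_min = b/√12 = 60.3/√12 = 17.41 mm
L_e = K·L = 1 × 2.41 m = 2.410 m = 2410.0 mm
λ = L_e / r_min = 2410.0 / 17.41 = 138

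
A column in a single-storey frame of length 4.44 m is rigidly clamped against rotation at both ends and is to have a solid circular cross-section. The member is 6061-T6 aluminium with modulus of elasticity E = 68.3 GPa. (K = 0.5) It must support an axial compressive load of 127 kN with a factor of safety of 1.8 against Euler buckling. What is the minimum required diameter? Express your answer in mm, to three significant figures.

d ≈ 76.4 mm

Required P_cr = n·P = 1.8 × 127 = 228.6 kN
L_e = K·L = 0.5 × 4.44 = 2.220 m
Required I = P_cr·L_e²/(π²E) = 2.286×10^5 × 2.220² / (π² × 6.83×10^10) = 1.671×10^-6 m⁴
I_req = 1.671×10^6 mm⁴
Solid circle: I = πd⁴/64  ⇒  d = (64I/π)^(1/4) = (64×1.671×10^6/π)^(1/4) = 76.4 mm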